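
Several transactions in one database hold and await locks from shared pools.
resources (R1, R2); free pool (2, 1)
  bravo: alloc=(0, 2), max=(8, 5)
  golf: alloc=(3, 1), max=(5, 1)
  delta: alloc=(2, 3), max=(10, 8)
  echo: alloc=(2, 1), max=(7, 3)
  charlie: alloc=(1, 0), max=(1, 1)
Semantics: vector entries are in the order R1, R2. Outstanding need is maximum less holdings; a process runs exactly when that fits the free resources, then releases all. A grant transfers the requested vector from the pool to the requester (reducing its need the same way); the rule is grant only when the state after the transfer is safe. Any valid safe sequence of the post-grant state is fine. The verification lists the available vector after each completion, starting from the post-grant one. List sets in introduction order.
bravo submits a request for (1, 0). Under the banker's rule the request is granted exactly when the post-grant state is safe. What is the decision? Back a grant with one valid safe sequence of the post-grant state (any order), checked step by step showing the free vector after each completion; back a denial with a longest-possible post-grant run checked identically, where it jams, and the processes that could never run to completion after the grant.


GRANT. The post-grant state is safe; one safe sequence: charlie, golf, echo, bravo, delta.
Key observation: the transfer keeps a workable pool ((1, 1)); charlie starts the safe sequence.
Verifying the post-grant state step by step:
  pool = (1, 1)
  run charlie (needs (0, 1), free (1, 1)); after release of (1, 0) the pool is (2, 1)
  run golf (needs (2, 0), free (2, 1)); after release of (3, 1) the pool is (5, 2)
  run echo (needs (5, 2), free (5, 2)); after release of (2, 1) the pool is (7, 3)
  run bravo (needs (7, 3), free (7, 3)); after release of (1, 2) the pool is (8, 5)
  run delta (needs (8, 5), free (8, 5)); after release of (2, 3) the pool is (10, 8)


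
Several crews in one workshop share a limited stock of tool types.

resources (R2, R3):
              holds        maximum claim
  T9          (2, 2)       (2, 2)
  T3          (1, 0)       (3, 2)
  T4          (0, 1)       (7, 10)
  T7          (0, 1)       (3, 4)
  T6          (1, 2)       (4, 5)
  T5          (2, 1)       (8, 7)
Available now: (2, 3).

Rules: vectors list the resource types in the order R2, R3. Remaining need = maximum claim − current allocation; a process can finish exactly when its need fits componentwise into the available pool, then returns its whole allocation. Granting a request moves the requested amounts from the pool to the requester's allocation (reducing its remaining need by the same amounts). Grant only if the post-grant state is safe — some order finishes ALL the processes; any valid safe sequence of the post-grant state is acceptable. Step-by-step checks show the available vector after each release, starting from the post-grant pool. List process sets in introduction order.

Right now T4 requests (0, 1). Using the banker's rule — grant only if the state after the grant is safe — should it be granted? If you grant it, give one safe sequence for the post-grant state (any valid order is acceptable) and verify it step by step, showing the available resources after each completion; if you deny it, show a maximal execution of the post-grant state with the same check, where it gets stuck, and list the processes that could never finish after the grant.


GRANT — the state after the grant stays safe, e.g. via T9, T3, T7, T6, T5, T4.
Key observation: post-grant, (2, 2) remains, and an order beginning with T9 completes everyone.
Step-by-step check of the post-grant state:
  pool = (2, 2)
  T9 needs (0, 0) <= (2, 2) -> finishes; pool += (2, 2) = (4, 4)
  T3 needs (2, 2) <= (4, 4) -> finishes; pool += (1, 0) = (5, 4)
  T7 needs (3, 3) <= (5, 4) -> finishes; pool += (0, 1) = (5, 5)
  T6 needs (3, 3) <= (5, 5) -> finishes; pool += (1, 2) = (6, 7)
  T5 needs (6, 6) <= (6, 7) -> finishes; pool += (2, 1) = (8, 8)
  T4 needs (7, 8) <= (8, 8) -> finishes; pool += (0, 2) = (8, 10)


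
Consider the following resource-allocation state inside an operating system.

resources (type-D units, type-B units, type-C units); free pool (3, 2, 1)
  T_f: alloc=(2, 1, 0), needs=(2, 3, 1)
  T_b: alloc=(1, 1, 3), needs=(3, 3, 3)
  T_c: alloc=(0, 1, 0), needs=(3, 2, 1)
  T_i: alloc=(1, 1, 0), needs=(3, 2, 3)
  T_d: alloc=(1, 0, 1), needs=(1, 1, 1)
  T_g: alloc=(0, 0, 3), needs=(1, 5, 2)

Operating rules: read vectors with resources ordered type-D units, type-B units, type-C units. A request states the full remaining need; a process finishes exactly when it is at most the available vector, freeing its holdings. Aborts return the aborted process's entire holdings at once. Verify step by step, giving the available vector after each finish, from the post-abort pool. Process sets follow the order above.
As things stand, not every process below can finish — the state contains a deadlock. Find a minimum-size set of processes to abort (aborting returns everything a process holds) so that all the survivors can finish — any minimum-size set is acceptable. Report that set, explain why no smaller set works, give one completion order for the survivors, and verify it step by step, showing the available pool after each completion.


Minimum abort set: T_b.
Key observation: T_i could never have finished before the abort; with (1, 1, 3) returned by T_b, it fits at step 1.
Minimality: the empty abort set fails — the state is deadlocked as it stands.
One survivor order: T_i, T_f, T_d, T_c, T_g. Check, step by step (post-abort pool first):
  pool = (4, 3, 4)
  T_i: need (3, 2, 3) fits (4, 3, 4); releases (1, 1, 0), pool now (5, 4, 4)
  T_f: need (2, 3, 1) fits (5, 4, 4); releases (2, 1, 0), pool now (7, 5, 4)
  T_d: need (1, 1, 1) fits (7, 5, 4); releases (1, 0, 1), pool now (8, 5, 5)
  T_c: need (3, 2, 1) fits (8, 5, 5); releases (0, 1, 0), pool now (8, 6, 5)
  T_g: need (1, 5, 2) fits (8, 6, 5); releases (0, 0, 3), pool now (8, 6, 8)


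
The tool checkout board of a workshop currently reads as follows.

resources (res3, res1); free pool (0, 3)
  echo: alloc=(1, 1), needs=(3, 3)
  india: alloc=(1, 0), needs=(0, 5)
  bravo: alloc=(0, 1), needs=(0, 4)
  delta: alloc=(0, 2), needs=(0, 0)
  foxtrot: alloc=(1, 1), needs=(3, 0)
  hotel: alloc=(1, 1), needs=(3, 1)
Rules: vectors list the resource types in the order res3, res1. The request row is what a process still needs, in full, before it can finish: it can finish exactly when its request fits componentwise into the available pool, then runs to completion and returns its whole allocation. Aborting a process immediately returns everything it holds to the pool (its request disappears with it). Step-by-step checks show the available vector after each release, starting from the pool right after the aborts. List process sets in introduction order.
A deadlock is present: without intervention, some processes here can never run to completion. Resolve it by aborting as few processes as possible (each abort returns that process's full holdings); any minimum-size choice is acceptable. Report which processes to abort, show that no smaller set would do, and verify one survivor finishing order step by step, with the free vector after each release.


Abort foxtrot and hotel.
Key observation: the returned (2, 2) from foxtrot and hotel is what brings echo — unrunnable before, under any order — into play at step 4.
Why nothing smaller works — every single abort fails: echo alone leaves foxtrot blocked (short on res3); india alone leaves echo blocked (short on res3); bravo alone leaves echo blocked (short on res3); delta alone leaves echo blocked (short on res3); foxtrot alone leaves echo blocked (short on res3); hotel alone leaves echo blocked (short on res3).
Survivors finish in the order: bravo, india, delta, echo. Check, step by step (pool after the aborts first):
  pool = (2, 5)
  run bravo (needs (0, 4), free (2, 5)); after release of (0, 1) the pool is (2, 6)
  run india (needs (0, 5), free (2, 6)); after release of (1, 0) the pool is (3, 6)
  run delta (needs (0, 0), free (3, 6)); after release of (0, 2) the pool is (3, 8)
  run echo (needs (3, 3), free (3, 8)); after release of (1, 1) the pool is (4, 9)


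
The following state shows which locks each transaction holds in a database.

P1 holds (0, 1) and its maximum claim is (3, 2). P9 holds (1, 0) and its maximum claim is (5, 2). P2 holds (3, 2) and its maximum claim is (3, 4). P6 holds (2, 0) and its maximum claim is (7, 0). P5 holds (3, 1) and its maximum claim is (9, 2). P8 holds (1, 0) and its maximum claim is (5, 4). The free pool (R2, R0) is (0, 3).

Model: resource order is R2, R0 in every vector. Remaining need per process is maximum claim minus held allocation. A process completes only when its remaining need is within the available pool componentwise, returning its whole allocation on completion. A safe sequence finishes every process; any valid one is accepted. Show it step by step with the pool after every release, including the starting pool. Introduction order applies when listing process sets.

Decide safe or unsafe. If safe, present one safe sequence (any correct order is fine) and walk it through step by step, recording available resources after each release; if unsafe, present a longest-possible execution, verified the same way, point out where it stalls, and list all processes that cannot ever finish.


The state is UNSAFE.
Key observation: once P2, P1 finish, the pool peaks at (3, 6) — and every remaining process still needs more R2 than that.
The run P2, P1 cannot be extended any further. Check, step by step:
  pool = (0, 3)
  run P2 (needs (0, 2), free (0, 3)); after release of (3, 2) the pool is (3, 5)
  run P1 (needs (3, 1), free (3, 5)); after release of (0, 1) the pool is (3, 6)
  P9 cannot run: need (4, 2) vs free (3, 6) (insufficient R2)
  P6 cannot run: need (5, 0) vs free (3, 6) (insufficient R2)
  P5 cannot run: need (6, 1) vs free (3, 6) (insufficient R2)
  P8 cannot run: need (4, 4) vs free (3, 6) (insufficient R2)
Permanently blocked: P9, P6, P5 and P8.


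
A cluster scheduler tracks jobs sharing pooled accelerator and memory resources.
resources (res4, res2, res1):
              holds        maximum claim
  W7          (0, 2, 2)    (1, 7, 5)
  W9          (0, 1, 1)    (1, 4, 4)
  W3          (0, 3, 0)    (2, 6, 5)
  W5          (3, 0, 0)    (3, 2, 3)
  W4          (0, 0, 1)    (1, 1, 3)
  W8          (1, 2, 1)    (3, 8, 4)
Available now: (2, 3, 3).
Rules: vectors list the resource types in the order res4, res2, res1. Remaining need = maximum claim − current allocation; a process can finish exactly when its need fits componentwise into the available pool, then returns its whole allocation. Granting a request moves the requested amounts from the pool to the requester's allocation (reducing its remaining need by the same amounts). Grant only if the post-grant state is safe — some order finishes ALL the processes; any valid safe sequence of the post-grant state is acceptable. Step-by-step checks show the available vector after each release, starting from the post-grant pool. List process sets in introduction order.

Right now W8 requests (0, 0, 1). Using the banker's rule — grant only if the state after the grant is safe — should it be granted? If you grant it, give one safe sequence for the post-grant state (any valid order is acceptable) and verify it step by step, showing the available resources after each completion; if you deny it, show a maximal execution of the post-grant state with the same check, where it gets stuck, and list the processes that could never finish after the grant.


DENY: after the grant no complete ordering would exist.
Key observation: after W4, W9, W5 the pool peaks at (5, 4, 4), and each blocked process is short somewhere: W7 on res2; W3 on res1; W8 on res2.
On the post-grant state, W4, W9, W5 is a maximal run — nothing extends it. Verifying each step:
  pool = (2, 3, 2)
  run W4 (needs (1, 1, 2), free (2, 3, 2)); after release of (0, 0, 1) the pool is (2, 3, 3)
  run W9 (needs (1, 3, 3), free (2, 3, 3)); after release of (0, 1, 1) the pool is (2, 4, 4)
  run W5 (needs (0, 2, 3), free (2, 4, 4)); after release of (3, 0, 0) the pool is (5, 4, 4)
  W7 cannot run: need (1, 5, 3) vs free (5, 4, 4) (insufficient res2)
  W3 cannot run: need (2, 3, 5) vs free (5, 4, 4) (insufficient res1)
  W8 cannot run: need (2, 6, 2) vs free (5, 4, 4) (insufficient res2)
Post-grant, the permanently blocked set is W7, W3 and W8.


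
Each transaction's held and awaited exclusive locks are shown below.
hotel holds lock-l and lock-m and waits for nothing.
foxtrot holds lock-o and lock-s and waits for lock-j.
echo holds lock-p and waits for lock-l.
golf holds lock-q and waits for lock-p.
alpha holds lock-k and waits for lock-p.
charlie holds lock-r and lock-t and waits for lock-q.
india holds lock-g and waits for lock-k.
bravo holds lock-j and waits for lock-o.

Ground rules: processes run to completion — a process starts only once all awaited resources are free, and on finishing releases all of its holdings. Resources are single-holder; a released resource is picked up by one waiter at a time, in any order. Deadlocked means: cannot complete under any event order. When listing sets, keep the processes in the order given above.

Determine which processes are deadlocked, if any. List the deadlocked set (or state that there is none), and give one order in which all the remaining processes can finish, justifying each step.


Deadlocked: foxtrot and bravo.
Key observation: along foxtrot -> bravo -> foxtrot, each member waits on what the next one holds — a deadlock; no other process is dragged down with it.
A valid finishing order for the others: hotel, echo, alpha, india, golf, charlie.
Walking it through:
  hotel: no waits; runs immediately, freeing lock-l and lock-m
  echo: everything it awaited (lock-l) is free; runs, freeing lock-p
  alpha: everything it awaited (lock-p) is free; runs, freeing lock-k
  india: everything it awaited (lock-k) is free; runs, freeing lock-g
  golf: everything it awaited (lock-p) is free; runs, freeing lock-q
  charlie: everything it awaited (lock-q) is free; runs, freeing lock-r and lock-t


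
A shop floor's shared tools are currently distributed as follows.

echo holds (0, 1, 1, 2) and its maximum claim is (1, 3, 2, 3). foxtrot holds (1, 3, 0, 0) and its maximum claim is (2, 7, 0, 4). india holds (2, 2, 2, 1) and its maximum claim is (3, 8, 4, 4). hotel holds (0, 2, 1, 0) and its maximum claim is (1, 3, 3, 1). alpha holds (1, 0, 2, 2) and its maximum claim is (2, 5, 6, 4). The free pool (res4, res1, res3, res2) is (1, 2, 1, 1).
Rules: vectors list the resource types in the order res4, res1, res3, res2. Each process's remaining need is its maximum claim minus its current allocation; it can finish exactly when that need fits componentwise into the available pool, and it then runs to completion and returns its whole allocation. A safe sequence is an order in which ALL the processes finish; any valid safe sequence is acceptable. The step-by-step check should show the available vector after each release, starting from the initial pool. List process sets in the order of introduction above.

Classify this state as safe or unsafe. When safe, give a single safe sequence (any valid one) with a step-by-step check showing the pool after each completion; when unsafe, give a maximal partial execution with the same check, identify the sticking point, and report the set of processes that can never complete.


The state is UNSAFE.
Key observation: after echo, hotel the pool peaks at (1, 5, 3, 3), and each blocked process is short somewhere: foxtrot on res2; india on res1; alpha on res3.
Going as far as possible: echo, hotel; after that, nothing fits. Step-by-step check:
  pool = (1, 2, 1, 1)
  run echo (needs (1, 2, 1, 1), free (1, 2, 1, 1)); after release of (0, 1, 1, 2) the pool is (1, 3, 2, 3)
  run hotel (needs (1, 1, 2, 1), free (1, 3, 2, 3)); after release of (0, 2, 1, 0) the pool is (1, 5, 3, 3)
  foxtrot still needs (1, 4, 0, 4) but only (1, 5, 3, 3) is free — short on res2
  india still needs (1, 6, 2, 3) but only (1, 5, 3, 3) is free — short on res1
  alpha still needs (1, 5, 4, 2) but only (1, 5, 3, 3) is free — short on res3
Processes that can never finish: foxtrot, india and alpha.


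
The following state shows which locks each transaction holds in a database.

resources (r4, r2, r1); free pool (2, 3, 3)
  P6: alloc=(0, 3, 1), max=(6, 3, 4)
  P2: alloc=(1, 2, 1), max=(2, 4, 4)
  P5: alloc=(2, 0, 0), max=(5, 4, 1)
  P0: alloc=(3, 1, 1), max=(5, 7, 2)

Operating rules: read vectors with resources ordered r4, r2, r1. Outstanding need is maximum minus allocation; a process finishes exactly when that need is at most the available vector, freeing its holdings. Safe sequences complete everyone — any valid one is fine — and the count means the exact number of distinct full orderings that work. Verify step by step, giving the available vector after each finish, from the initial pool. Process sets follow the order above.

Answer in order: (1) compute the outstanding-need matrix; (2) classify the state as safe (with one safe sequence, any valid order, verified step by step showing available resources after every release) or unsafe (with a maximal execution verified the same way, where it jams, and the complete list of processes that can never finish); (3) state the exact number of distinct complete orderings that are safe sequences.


(1) Remaining need (order r4, r2, r1):
  P6: (6, 0, 3)
  P2: (1, 2, 3)
  P5: (3, 4, 1)
  P0: (2, 6, 1)
(2) The state is UNSAFE.
Key observation: after P2, P5 the pool peaks at (5, 5, 4), and each blocked process is short somewhere: P6 on r4; P0 on r2.
The run P2, P5 cannot be extended any further. Check, step by step:
  pool = (2, 3, 3)
  run P2 (needs (1, 2, 3), free (2, 3, 3)); after release of (1, 2, 1) the pool is (3, 5, 4)
  run P5 (needs (3, 4, 1), free (3, 5, 4)); after release of (2, 0, 0) the pool is (5, 5, 4)
  blocked: P6 wants (6, 0, 3), pool (5, 5, 4) — not enough r4
  blocked: P0 wants (2, 6, 1), pool (5, 5, 4) — not enough r2
Processes that can never finish: P6 and P0.
(3) The exact count: 0 of the possible complete orderings are safe sequences.


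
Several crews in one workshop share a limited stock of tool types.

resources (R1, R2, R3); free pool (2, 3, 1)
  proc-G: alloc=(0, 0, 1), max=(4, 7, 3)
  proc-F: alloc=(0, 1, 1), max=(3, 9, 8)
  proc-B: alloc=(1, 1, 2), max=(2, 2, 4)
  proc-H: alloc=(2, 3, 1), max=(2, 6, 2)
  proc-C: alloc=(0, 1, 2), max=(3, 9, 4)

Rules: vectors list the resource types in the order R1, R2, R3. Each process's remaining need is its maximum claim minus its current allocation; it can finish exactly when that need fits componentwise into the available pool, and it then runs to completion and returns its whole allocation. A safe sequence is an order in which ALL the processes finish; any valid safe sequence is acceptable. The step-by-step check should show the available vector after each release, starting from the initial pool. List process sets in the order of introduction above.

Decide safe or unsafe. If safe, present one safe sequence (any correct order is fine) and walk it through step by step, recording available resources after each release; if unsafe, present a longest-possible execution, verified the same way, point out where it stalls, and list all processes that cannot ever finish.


The state is UNSAFE.
Key observation: after proc-H, proc-B, proc-G complete, (5, 7, 5) is the best the pool ever gets, yet each leftover process wants more R2.
Going as far as possible: proc-H, proc-B, proc-G; after that, nothing fits. Check, step by step:
  pool = (2, 3, 1)
  proc-H: need (0, 3, 1) fits (2, 3, 1); releases (2, 3, 1), pool now (4, 6, 2)
  proc-B: need (1, 1, 2) fits (4, 6, 2); releases (1, 1, 2), pool now (5, 7, 4)
  proc-G: need (4, 7, 2) fits (5, 7, 4); releases (0, 0, 1), pool now (5, 7, 5)
  blocked: proc-F wants (3, 8, 7), pool (5, 7, 5) — not enough R2 and R3
  blocked: proc-C wants (3, 8, 2), pool (5, 7, 5) — not enough R2
Processes that can never finish: proc-F and proc-C.


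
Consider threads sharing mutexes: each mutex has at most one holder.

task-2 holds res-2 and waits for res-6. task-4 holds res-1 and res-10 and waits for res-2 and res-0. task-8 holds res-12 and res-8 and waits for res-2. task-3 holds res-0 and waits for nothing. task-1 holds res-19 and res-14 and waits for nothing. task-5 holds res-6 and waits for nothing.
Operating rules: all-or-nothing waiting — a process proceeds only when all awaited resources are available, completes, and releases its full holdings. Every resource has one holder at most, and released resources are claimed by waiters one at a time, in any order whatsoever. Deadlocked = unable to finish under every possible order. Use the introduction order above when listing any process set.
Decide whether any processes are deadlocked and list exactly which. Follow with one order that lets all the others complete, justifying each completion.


The deadlocked set is empty.
Key observation: no waiting chain loops back on itself — every chain ends at a process that waits on nothing, so everyone eventually runs.
A valid finishing order for the others: task-3, task-5, task-2, task-4, task-8, task-1.
Check, step by step:
  task-3 waits on nothing -> runs at once and releases res-0
  task-5 waits on nothing -> runs at once and releases res-6
  task-2: everything it awaited (res-6) is free; runs, freeing res-2
  task-4: everything it awaited (res-2 and res-0) is free; runs, freeing res-1 and res-10
  task-8: everything it awaited (res-2) is free; runs, freeing res-12 and res-8
  task-1 waits on nothing -> runs at once and releases res-19 and res-14


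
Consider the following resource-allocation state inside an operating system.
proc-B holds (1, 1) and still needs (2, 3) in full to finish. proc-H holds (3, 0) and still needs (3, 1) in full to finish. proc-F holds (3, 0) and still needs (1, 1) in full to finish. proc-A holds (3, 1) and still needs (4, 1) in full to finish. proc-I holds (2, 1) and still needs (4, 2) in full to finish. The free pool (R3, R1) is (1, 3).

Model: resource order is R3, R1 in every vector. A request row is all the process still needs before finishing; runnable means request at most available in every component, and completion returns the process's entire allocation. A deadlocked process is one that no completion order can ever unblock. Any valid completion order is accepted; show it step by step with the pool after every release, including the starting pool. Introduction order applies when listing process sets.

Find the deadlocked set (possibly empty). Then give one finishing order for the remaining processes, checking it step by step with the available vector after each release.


Nothing here is deadlocked.
Key observation: the pool covers proc-F at once, and every later process fits after earlier releases.
A valid finishing order for the others: proc-F, proc-I, proc-A, proc-B, proc-H. Step-by-step check:
  pool = (1, 3)
  proc-F needs (1, 1) <= (1, 3) -> finishes; pool += (3, 0) = (4, 3)
  proc-I needs (4, 2) <= (4, 3) -> finishes; pool += (2, 1) = (6, 4)
  proc-A needs (4, 1) <= (6, 4) -> finishes; pool += (3, 1) = (9, 5)
  proc-B needs (2, 3) <= (9, 5) -> finishes; pool += (1, 1) = (10, 6)
  proc-H needs (3, 1) <= (10, 6) -> finishes; pool += (3, 0) = (13, 6)


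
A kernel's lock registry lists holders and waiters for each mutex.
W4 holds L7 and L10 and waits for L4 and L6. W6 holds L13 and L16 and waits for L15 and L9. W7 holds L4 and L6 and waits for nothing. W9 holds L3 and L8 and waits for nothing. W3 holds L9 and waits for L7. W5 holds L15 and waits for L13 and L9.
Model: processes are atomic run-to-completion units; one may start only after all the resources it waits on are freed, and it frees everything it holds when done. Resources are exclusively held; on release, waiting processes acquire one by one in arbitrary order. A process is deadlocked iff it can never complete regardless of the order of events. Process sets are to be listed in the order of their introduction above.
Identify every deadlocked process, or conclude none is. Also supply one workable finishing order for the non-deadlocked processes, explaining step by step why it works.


The deadlocked set is W6 and W5.
Key observation: the loop W6 -> W5 -> W6 blocks itself forever; no other process is dragged down with it.
One completion order for the rest: W9, W7, W4, W3.
Check, step by step:
  run W9 (it waits on nothing); releases L3 and L8
  run W7 (it waits on nothing); releases L4 and L6
  run W4 (all its waits — L4 and L6 — are resolved); releases L7 and L10
  run W3 (all its waits — L7 — are resolved); releases L9


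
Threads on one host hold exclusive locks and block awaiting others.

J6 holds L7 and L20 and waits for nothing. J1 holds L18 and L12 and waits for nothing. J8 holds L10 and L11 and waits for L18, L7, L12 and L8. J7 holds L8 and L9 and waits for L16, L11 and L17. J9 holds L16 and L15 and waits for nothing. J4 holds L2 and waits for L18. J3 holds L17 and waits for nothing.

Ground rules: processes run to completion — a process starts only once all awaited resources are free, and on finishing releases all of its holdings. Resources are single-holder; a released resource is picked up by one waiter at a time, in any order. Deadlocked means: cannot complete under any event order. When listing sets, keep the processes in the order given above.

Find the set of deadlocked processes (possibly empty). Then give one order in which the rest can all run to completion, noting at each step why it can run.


Deadlocked: J8 and J7.
Key observation: the cycle J8 -> J7 -> J8 can never break — each member waits on the next; no other process is dragged down with it.
A valid finishing order for the others: J3, J1, J6, J9, J4.
Step-by-step check:
  J3: no waits; runs immediately, freeing L17
  J1: no waits; runs immediately, freeing L18 and L12
  J6: no waits; runs immediately, freeing L7 and L20
  J9: no waits; runs immediately, freeing L16 and L15
  run J4 (all its waits — L18 — are resolved); releases L2


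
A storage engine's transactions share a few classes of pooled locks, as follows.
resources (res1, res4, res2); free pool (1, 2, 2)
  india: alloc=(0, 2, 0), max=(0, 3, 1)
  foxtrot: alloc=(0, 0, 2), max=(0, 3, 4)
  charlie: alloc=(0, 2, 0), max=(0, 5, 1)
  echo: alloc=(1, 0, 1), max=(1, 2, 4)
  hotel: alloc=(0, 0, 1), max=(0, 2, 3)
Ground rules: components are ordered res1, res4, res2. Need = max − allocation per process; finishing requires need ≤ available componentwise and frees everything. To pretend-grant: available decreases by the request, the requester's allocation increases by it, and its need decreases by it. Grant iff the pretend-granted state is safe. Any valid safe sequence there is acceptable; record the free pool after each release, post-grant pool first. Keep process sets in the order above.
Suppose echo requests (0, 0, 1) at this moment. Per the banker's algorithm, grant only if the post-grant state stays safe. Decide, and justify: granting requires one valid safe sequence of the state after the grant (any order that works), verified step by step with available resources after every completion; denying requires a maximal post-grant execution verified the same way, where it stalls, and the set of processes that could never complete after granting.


DENY. Granting would leave the state unsafe.
Key observation: the pool after india, charlie is (1, 6, 1); every surviving request exceeds it in res2, so progress ends there.
On the post-grant state, india, charlie is a maximal run — nothing extends it. Verifying each step:
  pool = (1, 2, 1)
  india: need (0, 1, 1) fits (1, 2, 1); releases (0, 2, 0), pool now (1, 4, 1)
  charlie: need (0, 3, 1) fits (1, 4, 1); releases (0, 2, 0), pool now (1, 6, 1)
  blocked: foxtrot wants (0, 3, 2), pool (1, 6, 1) — not enough res2
  blocked: echo wants (0, 2, 2), pool (1, 6, 1) — not enough res2
  blocked: hotel wants (0, 2, 2), pool (1, 6, 1) — not enough res2
Post-grant, the permanently blocked set is foxtrot, echo and hotel.


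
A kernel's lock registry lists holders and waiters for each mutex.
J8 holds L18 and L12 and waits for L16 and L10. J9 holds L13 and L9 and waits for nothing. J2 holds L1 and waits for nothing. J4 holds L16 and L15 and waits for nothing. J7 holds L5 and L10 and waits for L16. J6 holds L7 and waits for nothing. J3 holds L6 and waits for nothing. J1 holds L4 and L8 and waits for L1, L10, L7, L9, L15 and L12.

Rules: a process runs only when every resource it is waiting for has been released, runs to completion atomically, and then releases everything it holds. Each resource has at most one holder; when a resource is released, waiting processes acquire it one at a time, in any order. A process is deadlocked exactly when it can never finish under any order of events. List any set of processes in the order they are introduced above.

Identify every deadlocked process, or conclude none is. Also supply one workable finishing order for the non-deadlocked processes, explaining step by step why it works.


The deadlocked set is empty.
Key observation: the wait graph is acyclic; completion cascades from the unblocked processes through everyone else.
A valid finishing order for the others: J6, J3, J4, J9, J7, J8, J2, J1.
Verifying each step:
  J6: no waits; runs immediately, freeing L7
  J3: no waits; runs immediately, freeing L6
  J4: no waits; runs immediately, freeing L16 and L15
  J9: no waits; runs immediately, freeing L13 and L9
  run J7 (all its waits — L16 — are resolved); releases L5 and L10
  run J8 (all its waits — L16 and L10 — are resolved); releases L18 and L12
  J2: no waits; runs immediately, freeing L1
  run J1 (all its waits — L1, L10, L7, L9, L15 and L12 — are resolved); releases L4 and L8


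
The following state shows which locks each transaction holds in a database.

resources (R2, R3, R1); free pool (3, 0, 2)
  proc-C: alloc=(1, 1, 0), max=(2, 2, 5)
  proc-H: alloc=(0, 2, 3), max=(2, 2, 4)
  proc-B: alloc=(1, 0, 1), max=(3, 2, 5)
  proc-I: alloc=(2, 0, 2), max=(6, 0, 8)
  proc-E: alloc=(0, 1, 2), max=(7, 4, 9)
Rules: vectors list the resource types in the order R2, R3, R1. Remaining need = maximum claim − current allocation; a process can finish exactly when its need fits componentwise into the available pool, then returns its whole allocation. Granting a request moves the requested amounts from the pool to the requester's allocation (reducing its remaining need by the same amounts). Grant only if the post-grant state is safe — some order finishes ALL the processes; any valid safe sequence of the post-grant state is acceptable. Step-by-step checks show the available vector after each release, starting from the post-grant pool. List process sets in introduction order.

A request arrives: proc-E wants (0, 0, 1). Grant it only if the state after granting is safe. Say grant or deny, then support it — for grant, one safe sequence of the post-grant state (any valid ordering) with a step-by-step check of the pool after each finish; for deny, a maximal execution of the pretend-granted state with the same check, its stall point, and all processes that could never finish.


DENY — the pretend-granted state is unsafe.
Key observation: the pool after proc-H, proc-B, proc-C is (5, 3, 5); every surviving request exceeds it in R1, so progress ends there.
Pretend the grant happened; the run proc-H, proc-B, proc-C goes as far as possible. Walking it through:
  pool = (3, 0, 1)
  proc-H needs (2, 0, 1) <= (3, 0, 1) -> finishes; pool += (0, 2, 3) = (3, 2, 4)
  proc-B needs (2, 2, 4) <= (3, 2, 4) -> finishes; pool += (1, 0, 1) = (4, 2, 5)
  proc-C needs (1, 1, 5) <= (4, 2, 5) -> finishes; pool += (1, 1, 0) = (5, 3, 5)
  proc-I still needs (4, 0, 6) but only (5, 3, 5) is free — short on R1
  proc-E still needs (7, 3, 6) but only (5, 3, 5) is free — short on R2 and R1
Post-grant, the permanently blocked set is proc-I and proc-E.


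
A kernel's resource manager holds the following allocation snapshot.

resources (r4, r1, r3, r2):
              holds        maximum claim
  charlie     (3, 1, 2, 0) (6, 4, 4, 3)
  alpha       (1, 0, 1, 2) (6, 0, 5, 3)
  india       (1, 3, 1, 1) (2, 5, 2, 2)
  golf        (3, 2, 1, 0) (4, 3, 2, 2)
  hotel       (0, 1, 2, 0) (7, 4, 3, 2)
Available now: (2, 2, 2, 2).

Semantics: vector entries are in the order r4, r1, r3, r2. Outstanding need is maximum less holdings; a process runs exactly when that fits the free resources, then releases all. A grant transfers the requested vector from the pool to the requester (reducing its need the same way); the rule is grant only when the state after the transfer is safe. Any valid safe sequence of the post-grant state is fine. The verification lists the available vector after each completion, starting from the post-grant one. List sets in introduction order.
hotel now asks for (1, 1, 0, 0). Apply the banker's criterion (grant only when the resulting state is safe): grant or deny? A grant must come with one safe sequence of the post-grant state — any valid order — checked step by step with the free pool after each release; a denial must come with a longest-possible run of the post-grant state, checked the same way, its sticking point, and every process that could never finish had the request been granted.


GRANT — the state after the grant stays safe, e.g. via golf, india, alpha, hotel, charlie.
Key observation: (1, 1, 2, 2) free after granting still covers golf first, and each release covers the next.
Step-by-step check of the post-grant state:
  pool = (1, 1, 2, 2)
  golf needs (1, 1, 1, 2) <= (1, 1, 2, 2) -> finishes; pool += (3, 2, 1, 0) = (4, 3, 3, 2)
  india needs (1, 2, 1, 1) <= (4, 3, 3, 2) -> finishes; pool += (1, 3, 1, 1) = (5, 6, 4, 3)
  alpha needs (5, 0, 4, 1) <= (5, 6, 4, 3) -> finishes; pool += (1, 0, 1, 2) = (6, 6, 5, 5)
  hotel needs (6, 2, 1, 2) <= (6, 6, 5, 5) -> finishes; pool += (1, 2, 2, 0) = (7, 8, 7, 5)
  charlie needs (3, 3, 2, 3) <= (7, 8, 7, 5) -> finishes; pool += (3, 1, 2, 0) = (10, 9, 9, 5)


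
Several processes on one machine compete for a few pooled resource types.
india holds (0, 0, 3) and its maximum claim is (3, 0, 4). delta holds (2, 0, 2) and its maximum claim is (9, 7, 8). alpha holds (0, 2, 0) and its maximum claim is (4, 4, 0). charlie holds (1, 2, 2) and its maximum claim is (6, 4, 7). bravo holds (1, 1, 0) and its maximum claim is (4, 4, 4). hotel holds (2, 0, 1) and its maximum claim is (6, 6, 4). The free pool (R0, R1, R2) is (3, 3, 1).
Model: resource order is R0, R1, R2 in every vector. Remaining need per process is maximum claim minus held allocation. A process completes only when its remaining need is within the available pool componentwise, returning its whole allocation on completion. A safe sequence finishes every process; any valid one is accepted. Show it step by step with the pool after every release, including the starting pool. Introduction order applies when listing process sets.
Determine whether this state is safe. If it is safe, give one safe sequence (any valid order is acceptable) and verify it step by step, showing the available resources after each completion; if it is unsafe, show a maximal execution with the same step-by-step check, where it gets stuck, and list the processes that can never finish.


SAFE — a valid safe sequence is india, bravo, alpha, hotel, charlie, delta.
Key observation: at india the run first touches a limit — (3, 0, 1) against (3, 3, 1), exact on a resource it actually requests.
Check, step by step:
  pool = (3, 3, 1)
  india needs (3, 0, 1) <= (3, 3, 1) -> finishes; pool += (0, 0, 3) = (3, 3, 4)
  bravo needs (3, 3, 4) <= (3, 3, 4) -> finishes; pool += (1, 1, 0) = (4, 4, 4)
  alpha needs (4, 2, 0) <= (4, 4, 4) -> finishes; pool += (0, 2, 0) = (4, 6, 4)
  hotel needs (4, 6, 3) <= (4, 6, 4) -> finishes; pool += (2, 0, 1) = (6, 6, 5)
  charlie needs (5, 2, 5) <= (6, 6, 5) -> finishes; pool += (1, 2, 2) = (7, 8, 7)
  delta needs (7, 7, 6) <= (7, 8, 7) -> finishes; pool += (2, 0, 2) = (9, 8, 9)


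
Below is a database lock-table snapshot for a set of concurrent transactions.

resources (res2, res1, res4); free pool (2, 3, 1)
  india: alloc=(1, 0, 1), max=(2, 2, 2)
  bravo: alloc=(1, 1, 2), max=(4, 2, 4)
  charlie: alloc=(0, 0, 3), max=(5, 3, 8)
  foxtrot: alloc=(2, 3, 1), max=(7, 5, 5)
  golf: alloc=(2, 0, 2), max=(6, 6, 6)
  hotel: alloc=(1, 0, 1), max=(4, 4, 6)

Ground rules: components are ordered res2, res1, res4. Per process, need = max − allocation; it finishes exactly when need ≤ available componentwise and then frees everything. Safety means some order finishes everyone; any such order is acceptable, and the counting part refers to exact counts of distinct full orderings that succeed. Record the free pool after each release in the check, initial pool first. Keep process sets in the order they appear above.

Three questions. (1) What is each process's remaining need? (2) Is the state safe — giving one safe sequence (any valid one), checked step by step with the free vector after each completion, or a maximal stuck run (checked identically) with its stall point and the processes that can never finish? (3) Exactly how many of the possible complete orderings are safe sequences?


(1) Need matrix, components ordered res2, res1, res4:
  india: (1, 2, 1)
  bravo: (3, 1, 2)
  charlie: (5, 3, 5)
  foxtrot: (5, 2, 4)
  golf: (4, 6, 4)
  hotel: (3, 4, 5)
(2) UNSAFE — no complete ordering exists.
Key observation: after india, bravo the pool peaks at (4, 4, 4), and each blocked process is short somewhere: charlie on res2, res4; foxtrot on res2; golf on res1; hotel on res4.
Going as far as possible: india, bravo; after that, nothing fits. Verifying each step:
  pool = (2, 3, 1)
  india needs (1, 2, 1) <= (2, 3, 1) -> finishes; pool += (1, 0, 1) = (3, 3, 2)
  bravo needs (3, 1, 2) <= (3, 3, 2) -> finishes; pool += (1, 1, 2) = (4, 4, 4)
  charlie still needs (5, 3, 5) but only (4, 4, 4) is free — short on res2 and res4
  foxtrot still needs (5, 2, 4) but only (4, 4, 4) is free — short on res2
  golf still needs (4, 6, 4) but only (4, 4, 4) is free — short on res1
  hotel still needs (3, 4, 5) but only (4, 4, 4) is free — short on res4
Processes that can never finish: charlie, foxtrot, golf and hotel.
(3) Precisely 0 of the possible complete orderings are safe sequences.


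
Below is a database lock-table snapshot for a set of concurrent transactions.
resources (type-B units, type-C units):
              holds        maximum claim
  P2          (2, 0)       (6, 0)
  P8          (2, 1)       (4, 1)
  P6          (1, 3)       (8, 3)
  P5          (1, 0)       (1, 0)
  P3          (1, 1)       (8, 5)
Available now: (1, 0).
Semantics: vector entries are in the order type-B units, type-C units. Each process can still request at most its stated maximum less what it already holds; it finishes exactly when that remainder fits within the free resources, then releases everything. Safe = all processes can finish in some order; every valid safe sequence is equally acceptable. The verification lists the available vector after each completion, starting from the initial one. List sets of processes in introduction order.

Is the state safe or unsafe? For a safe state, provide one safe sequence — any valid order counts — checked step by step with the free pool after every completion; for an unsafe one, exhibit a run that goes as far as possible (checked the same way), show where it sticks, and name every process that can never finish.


UNSAFE — no complete ordering exists.
Key observation: after P5, P8, P2 complete, (6, 1) is the best the pool ever gets, yet each leftover process wants more type-B units.
A maximal execution: P5, P8, P2 — then nothing else fits. Verifying each step:
  pool = (1, 0)
  P5 needs (0, 0) <= (1, 0) -> finishes; pool += (1, 0) = (2, 0)
  P8 needs (2, 0) <= (2, 0) -> finishes; pool += (2, 1) = (4, 1)
  P2 needs (4, 0) <= (4, 1) -> finishes; pool += (2, 0) = (6, 1)
  blocked: P6 wants (7, 0), pool (6, 1) — not enough type-B units
  blocked: P3 wants (7, 4), pool (6, 1) — not enough type-B units and type-C units
Permanently blocked: P6 and P3.


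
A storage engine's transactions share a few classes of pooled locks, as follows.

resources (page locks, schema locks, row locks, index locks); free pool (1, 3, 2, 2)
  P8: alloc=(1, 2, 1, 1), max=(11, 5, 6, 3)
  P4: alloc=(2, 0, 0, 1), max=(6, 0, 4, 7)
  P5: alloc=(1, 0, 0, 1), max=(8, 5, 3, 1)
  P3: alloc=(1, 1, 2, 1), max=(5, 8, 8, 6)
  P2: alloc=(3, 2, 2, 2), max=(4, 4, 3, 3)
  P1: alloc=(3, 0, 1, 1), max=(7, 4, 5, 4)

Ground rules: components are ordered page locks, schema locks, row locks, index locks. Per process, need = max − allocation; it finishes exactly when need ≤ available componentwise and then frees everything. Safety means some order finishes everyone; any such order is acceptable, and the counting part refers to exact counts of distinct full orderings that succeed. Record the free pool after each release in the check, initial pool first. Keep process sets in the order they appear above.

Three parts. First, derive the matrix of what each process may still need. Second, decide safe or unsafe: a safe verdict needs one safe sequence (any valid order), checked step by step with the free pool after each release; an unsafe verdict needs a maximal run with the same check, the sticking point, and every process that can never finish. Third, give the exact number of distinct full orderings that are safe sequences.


(1) Need matrix, components ordered page locks, schema locks, row locks, index locks:
  P8: (10, 3, 5, 2)
  P4: (4, 0, 4, 6)
  P5: (7, 5, 3, 0)
  P3: (4, 7, 6, 5)
  P2: (1, 2, 1, 1)
  P1: (4, 4, 4, 3)
(2) SAFE, for example via the order P2, P1, P5, P4, P8, P3.
Key observation: reading the order forward, P2 is the first process whose need (1, 2, 1, 1) meets the free pool (1, 3, 2, 2) exactly on a resource it requests.
Check, step by step:
  pool = (1, 3, 2, 2)
  P2: need (1, 2, 1, 1) fits (1, 3, 2, 2); releases (3, 2, 2, 2), pool now (4, 5, 4, 4)
  P1: need (4, 4, 4, 3) fits (4, 5, 4, 4); releases (3, 0, 1, 1), pool now (7, 5, 5, 5)
  P5: need (7, 5, 3, 0) fits (7, 5, 5, 5); releases (1, 0, 0, 1), pool now (8, 5, 5, 6)
  P4: need (4, 0, 4, 6) fits (8, 5, 5, 6); releases (2, 0, 0, 1), pool now (10, 5, 5, 7)
  P8: need (10, 3, 5, 2) fits (10, 5, 5, 7); releases (1, 2, 1, 1), pool now (11, 7, 6, 8)
  P3: need (4, 7, 6, 5) fits (11, 7, 6, 8); releases (1, 1, 2, 1), pool now (12, 8, 8, 9)
(3) Precisely 1 of the possible complete orderings is a safe sequence.
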